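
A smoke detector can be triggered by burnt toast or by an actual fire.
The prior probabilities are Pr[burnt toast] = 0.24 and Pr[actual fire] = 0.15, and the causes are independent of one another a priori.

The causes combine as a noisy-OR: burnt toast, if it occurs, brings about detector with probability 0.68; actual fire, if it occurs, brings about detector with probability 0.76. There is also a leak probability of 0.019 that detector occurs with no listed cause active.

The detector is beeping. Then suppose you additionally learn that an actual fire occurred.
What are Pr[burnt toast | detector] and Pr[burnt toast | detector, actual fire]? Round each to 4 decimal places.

Under noisy-OR, P(detector | causes) = 1 − (1−0.019)·∏(1−qᵢ) over the active causes.
P(detector) = 0.019*0.76*0.85 + 0.76456*0.76*0.15 + 0.68608*0.24*0.85 + 0.924659*0.24*0.15 = 0.012274 + 0.087160 + 0.139960 + 0.033288 = 0.272682
Restricting to configurations with burnt toast present: 0.139960 + 0.033288 = 0.173248.
So P(burnt toast | detector) = 0.173248/0.272682 ≈ 0.6353.

Now condition on the additional information:
Enumerate both values of burnt toast and weight by the priors:
  P(detector | actual fire) = 0.76456·0.76 + 0.924659·0.24
        = 0.581066 + 0.221918 = 0.802984
Keeping only the burnt toast-present terms gives 0.221918, so
  P(burnt toast | detector, actual fire) = 0.221918 / 0.802984 ≈ 0.2764
This is intercausal reasoning (explaining away): once actual fire accounts for the detector, burnt toast becomes less likely.

Pr[burnt toast | detector] ≈ 0.6353; Pr[burnt toast | detector, actual fire] ≈ 0.2764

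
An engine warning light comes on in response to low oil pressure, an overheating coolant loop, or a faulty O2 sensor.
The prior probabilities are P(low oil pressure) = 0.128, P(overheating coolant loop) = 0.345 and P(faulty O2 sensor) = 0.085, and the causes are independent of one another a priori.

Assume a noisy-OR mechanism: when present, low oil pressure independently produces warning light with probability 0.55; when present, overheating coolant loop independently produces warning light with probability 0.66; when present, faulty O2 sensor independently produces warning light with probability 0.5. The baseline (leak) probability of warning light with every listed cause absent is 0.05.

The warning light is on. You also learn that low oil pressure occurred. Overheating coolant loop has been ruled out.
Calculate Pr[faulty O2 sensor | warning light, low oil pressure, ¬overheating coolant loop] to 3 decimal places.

Pr[faulty O2 sensor | warning light, low oil pressure, ¬overheating coolant loop] ≈ 0.113

Under noisy-OR, P(warning light | causes) = 1 − (1−0.05)·∏(1−qᵢ) over the active causes.
P(warning light | low oil pressure, ¬overheating coolant loop) = 0.5725*0.915 + 0.78625*0.085 = 0.523838 + 0.066831 = 0.590669
The faulty O2 sensor-present share is 0.78625*0.085 = 0.066831.
Hence the posterior is 0.066831/0.590669 ≈ 0.113.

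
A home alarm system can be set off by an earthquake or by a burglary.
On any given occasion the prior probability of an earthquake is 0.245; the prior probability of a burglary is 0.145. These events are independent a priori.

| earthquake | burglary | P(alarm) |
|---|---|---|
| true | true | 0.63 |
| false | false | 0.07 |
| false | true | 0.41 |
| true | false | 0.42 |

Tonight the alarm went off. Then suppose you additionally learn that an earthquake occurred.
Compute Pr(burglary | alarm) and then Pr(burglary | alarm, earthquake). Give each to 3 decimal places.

Pr(burglary | alarm) ≈ 0.336; Pr(burglary | alarm, earthquake) ≈ 0.203

Sum P(alarm|·) weighted by the priors over the 4 (earthquake, burglary) configurations:
  P(alarm) = 0.07*0.755*0.855 + 0.41*0.755*0.145 + 0.42*0.245*0.855 + 0.63*0.245*0.145
        = 0.045187 + 0.044885 + 0.087979 + 0.022381 = 0.200432
Configurations with burglary contribute 0.067266, so
  P(burglary | alarm) = 0.067266 / 0.200432 ≈ 0.336

Now also conditioning on earthquake=true:
Sum P(alarm|·) weighted by the priors over both values of burglary:
  P(alarm | earthquake) = 0.42·0.855 + 0.63·0.145
        = 0.359100 + 0.091350 = 0.450450
Keeping only the burglary-present terms gives 0.091350, so
  P(burglary | alarm, earthquake) = 0.091350 / 0.450450 ≈ 0.203
The drop from 0.336 to 0.203 is the explaining-away (discounting) effect.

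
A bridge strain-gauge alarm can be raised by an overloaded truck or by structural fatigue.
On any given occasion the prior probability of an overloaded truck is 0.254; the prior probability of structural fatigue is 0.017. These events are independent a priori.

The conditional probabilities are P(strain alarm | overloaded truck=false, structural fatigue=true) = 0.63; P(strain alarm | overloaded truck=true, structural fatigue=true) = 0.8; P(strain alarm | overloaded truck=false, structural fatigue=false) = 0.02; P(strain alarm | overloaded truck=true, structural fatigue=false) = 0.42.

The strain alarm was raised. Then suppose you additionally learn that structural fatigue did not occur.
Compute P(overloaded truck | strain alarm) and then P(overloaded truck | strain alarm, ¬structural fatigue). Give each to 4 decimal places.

P(overloaded truck | strain alarm) ≈ 0.8270; P(overloaded truck | strain alarm, ¬structural fatigue) ≈ 0.8773

P(strain alarm) = 0.02·0.746·0.983 + 0.63·0.746·0.017 + 0.42·0.254·0.983 + 0.8·0.254·0.017 = 0.014666 + 0.007990 + 0.104866 + 0.003454 = 0.130976
Of this, 0.108320 comes from 0.104866 + 0.003454 (the overloaded truck=true cases).
Hence the posterior is 0.108320/0.130976 ≈ 0.8270.

Now condition on the additional information:
Weight on overloaded truck=true, given the evidence: 0.42*0.254 = 0.106680
Normalizer over all consistent configurations: 0.02*0.746 + 0.42*0.254 = 0.121600
Posterior = 0.106680 / 0.121600 ≈ 0.8773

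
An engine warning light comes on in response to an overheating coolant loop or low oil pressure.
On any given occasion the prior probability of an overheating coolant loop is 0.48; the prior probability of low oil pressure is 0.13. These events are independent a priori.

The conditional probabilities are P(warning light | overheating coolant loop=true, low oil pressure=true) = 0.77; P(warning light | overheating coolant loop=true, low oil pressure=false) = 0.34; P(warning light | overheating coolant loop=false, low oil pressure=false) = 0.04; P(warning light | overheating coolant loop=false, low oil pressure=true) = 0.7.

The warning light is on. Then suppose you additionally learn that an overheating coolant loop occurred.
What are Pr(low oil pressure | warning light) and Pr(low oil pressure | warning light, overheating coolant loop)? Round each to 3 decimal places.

Pr(low oil pressure | warning light) ≈ 0.373; Pr(low oil pressure | warning light, overheating coolant loop) ≈ 0.253

Numerator (weight on configurations with low oil pressure): 0.047320 + 0.048048 = 0.095368
Normalizer over all consistent configurations: 0.04×0.52×0.87 + 0.7×0.52×0.13 + 0.34×0.48×0.87 + 0.77×0.48×0.13 = 0.255448
P(low oil pressure | warning light) = 0.095368/0.255448 ≈ 0.373

Now also conditioning on overheating coolant loop=true:
P(warning light | overheating coolant loop) = 0.34·0.87 + 0.77·0.13 = 0.295800 + 0.100100 = 0.395900
The low oil pressure-present share is 0.77·0.13 = 0.100100.
P(low oil pressure | warning light, overheating coolant loop) = 0.100100 / 0.395900 ≈ 0.253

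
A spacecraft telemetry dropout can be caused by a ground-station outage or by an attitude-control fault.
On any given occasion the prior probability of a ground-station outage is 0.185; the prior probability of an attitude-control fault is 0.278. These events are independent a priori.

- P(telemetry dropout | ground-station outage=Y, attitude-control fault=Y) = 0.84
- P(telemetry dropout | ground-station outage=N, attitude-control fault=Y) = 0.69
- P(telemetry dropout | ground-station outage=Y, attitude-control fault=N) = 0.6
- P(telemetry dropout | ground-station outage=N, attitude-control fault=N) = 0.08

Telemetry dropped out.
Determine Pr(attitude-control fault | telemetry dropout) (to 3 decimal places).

P(telemetry dropout) = 0.08*0.815*0.722 + 0.69*0.815*0.278 + 0.6*0.185*0.722 + 0.84*0.185*0.278 = 0.047074 + 0.156333 + 0.080142 + 0.043201 = 0.326750
Restricting to configurations with attitude-control fault present: 0.156333 + 0.043201 = 0.199534.
So P(attitude-control fault | telemetry dropout) = 0.199534/0.326750 ≈ 0.611.

Pr(attitude-control fault | telemetry dropout) ≈ 0.611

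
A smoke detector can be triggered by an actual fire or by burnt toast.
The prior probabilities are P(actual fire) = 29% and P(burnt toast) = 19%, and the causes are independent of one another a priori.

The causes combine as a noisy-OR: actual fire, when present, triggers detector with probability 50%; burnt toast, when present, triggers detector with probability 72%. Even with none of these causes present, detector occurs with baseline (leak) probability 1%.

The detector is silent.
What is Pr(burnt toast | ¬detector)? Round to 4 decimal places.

Under noisy-OR, P(detector | causes) = 1 − (1−0.01)·∏(1−qᵢ) over the active causes.
Enumerate the 4 (actual fire, burnt toast) configurations and weight by the priors:
  P(¬detector) = 0.99×0.71×0.81 + 0.2772×0.71×0.19 + 0.495×0.29×0.81 + 0.1386×0.29×0.19
        = 0.569349 + 0.037394 + 0.116275 + 0.007637 = 0.730655
The terms with burnt toast present sum to 0.045031, so
  P(burnt toast | ¬detector) = 0.045031 / 0.730655 ≈ 0.0616

Pr(burnt toast | ¬detector) ≈ 0.0616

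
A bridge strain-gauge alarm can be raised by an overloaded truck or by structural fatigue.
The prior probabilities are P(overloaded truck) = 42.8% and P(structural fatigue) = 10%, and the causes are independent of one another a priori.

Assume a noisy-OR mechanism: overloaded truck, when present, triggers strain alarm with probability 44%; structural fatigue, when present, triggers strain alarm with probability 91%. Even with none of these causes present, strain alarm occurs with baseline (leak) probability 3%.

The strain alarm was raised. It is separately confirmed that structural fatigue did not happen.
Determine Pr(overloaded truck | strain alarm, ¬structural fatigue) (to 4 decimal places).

Under noisy-OR, P(strain alarm | causes) = 1 − (1−0.03)·∏(1−qᵢ) over the active causes.
Numerator (weight on configurations with overloaded truck): 0.4568×0.428 = 0.195510
Normalizer over all consistent configurations: 0.03×0.572 + 0.4568×0.428 = 0.212670
Posterior = 0.195510 / 0.212670 ≈ 0.9193

Pr(overloaded truck | strain alarm, ¬structural fatigue) ≈ 0.9193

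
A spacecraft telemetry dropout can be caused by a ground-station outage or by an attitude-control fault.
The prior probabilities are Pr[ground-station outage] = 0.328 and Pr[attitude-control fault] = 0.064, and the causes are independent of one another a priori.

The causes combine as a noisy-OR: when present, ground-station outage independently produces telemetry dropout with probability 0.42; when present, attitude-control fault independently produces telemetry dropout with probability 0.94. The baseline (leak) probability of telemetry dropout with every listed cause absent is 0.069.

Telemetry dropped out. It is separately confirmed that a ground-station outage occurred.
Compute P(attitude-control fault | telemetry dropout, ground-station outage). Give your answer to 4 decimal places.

Under noisy-OR, P(telemetry dropout | causes) = 1 − (1−0.069)·∏(1−qᵢ) over the active causes.
P(telemetry dropout | ground-station outage) = 0.46002×0.936 + 0.967601×0.064 = 0.430579 + 0.061926 = 0.492505
Of this, 0.061926 comes from 0.967601×0.064 (the attitude-control fault=true cases).
Hence the posterior is 0.061926/0.492505 ≈ 0.1257.

P(attitude-control fault | telemetry dropout, ground-station outage) ≈ 0.1257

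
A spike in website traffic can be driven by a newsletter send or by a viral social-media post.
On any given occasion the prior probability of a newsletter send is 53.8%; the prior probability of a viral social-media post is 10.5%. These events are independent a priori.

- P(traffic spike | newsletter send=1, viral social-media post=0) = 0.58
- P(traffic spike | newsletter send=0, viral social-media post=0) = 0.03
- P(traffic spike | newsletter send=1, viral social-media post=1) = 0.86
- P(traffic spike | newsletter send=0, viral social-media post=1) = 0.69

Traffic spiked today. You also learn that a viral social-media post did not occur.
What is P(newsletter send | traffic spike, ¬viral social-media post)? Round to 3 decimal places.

P(newsletter send | traffic spike, ¬viral social-media post) ≈ 0.957

For the numerator, keep only newsletter send=true terms: 0.58×0.538 = 0.312040
Denominator P(traffic spike | ¬viral social-media post): 0.03×0.462 + 0.58×0.538 = 0.325900
P(newsletter send | traffic spike, ¬viral social-media post) = 0.312040/0.325900 ≈ 0.957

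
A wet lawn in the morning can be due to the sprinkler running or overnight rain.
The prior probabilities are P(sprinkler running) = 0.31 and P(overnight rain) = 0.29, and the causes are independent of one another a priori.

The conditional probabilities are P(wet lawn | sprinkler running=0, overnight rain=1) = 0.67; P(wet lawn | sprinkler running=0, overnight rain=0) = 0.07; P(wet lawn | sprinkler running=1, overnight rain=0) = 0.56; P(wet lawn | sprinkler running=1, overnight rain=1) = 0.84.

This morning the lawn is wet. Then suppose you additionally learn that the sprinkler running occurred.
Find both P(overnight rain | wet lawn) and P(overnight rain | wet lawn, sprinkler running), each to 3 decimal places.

P(wet lawn) = 0.07*0.69*0.71 + 0.67*0.69*0.29 + 0.56*0.31*0.71 + 0.84*0.31*0.29 = 0.034293 + 0.134067 + 0.123256 + 0.075516 = 0.367132
Restricting to configurations with overnight rain present: 0.134067 + 0.075516 = 0.209583.
Hence the posterior is 0.209583/0.367132 ≈ 0.571.

Now also conditioning on sprinkler running=true:
Weight on overnight rain=true, given the evidence: 0.84×0.29 = 0.243600
The normalizing constant is 0.56×0.71 + 0.84×0.29 = 0.641200
P(overnight rain | wet lawn, sprinkler running) = 0.243600/0.641200 ≈ 0.380

P(overnight rain | wet lawn) ≈ 0.571; P(overnight rain | wet lawn, sprinkler running) ≈ 0.380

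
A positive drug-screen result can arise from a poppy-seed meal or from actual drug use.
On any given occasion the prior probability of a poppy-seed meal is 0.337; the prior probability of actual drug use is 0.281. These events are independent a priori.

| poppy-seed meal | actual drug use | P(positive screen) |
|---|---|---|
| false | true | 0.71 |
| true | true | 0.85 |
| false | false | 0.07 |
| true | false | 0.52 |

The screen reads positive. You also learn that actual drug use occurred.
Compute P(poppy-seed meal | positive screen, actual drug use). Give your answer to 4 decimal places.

P(poppy-seed meal | positive screen, actual drug use) ≈ 0.3783

P(positive screen | actual drug use) = 0.71·0.663 + 0.85·0.337 = 0.470730 + 0.286450 = 0.757180
Of this, 0.286450 comes from 0.85·0.337 (the poppy-seed meal=true cases).
So P(poppy-seed meal | positive screen, actual drug use) = 0.286450/0.757180 ≈ 0.3783.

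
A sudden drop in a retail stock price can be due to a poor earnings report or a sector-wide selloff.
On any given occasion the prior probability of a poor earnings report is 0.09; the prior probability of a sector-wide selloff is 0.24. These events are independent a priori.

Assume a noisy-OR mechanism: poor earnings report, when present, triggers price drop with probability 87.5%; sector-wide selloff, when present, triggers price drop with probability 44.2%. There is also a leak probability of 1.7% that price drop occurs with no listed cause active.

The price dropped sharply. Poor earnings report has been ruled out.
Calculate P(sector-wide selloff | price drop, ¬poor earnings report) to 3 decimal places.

Under noisy-OR, P(price drop | causes) = 1 − (1−0.017)·∏(1−qᵢ) over the active causes.
P(price drop | ¬poor earnings report) = 0.017*0.76 + 0.451486*0.24 = 0.012920 + 0.108357 = 0.121277
Restricting to configurations with sector-wide selloff present: 0.451486*0.24 = 0.108357.
So P(sector-wide selloff | price drop, ¬poor earnings report) = 0.108357/0.121277 ≈ 0.893.

P(sector-wide selloff | price drop, ¬poor earnings report) ≈ 0.893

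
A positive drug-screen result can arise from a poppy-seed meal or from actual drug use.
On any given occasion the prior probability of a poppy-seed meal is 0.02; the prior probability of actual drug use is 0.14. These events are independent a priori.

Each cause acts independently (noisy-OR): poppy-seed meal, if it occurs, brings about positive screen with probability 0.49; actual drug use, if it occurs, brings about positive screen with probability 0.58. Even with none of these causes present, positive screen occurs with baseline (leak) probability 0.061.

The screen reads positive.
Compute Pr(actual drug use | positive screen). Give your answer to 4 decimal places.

Pr(actual drug use | positive screen) ≈ 0.5856

Under noisy-OR, P(positive screen | causes) = 1 − (1−0.061)·∏(1−qᵢ) over the active causes.
By total probability over the 4 (poppy-seed meal, actual drug use) configurations:
  P(positive screen) = 0.061*0.98*0.86 + 0.60562*0.98*0.14 + 0.52111*0.02*0.86 + 0.798866*0.02*0.14
        = 0.051411 + 0.083091 + 0.008963 + 0.002237 = 0.145702
The terms with actual drug use present sum to 0.085328, so
  P(actual drug use | positive screen) = 0.085328 / 0.145702 ≈ 0.5856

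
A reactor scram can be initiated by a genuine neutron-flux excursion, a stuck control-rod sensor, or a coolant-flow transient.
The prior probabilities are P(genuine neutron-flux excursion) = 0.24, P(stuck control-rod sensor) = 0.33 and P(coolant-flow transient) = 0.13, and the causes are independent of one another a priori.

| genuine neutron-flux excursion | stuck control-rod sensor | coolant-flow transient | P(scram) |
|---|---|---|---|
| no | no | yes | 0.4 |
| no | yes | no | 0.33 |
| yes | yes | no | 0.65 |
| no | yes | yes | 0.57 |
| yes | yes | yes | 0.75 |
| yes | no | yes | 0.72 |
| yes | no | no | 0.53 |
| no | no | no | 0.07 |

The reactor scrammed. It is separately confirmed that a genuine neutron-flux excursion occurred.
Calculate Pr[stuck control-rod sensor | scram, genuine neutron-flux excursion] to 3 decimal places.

P(scram | genuine neutron-flux excursion) = 0.53·0.67·0.87 + 0.72·0.67·0.13 + 0.65·0.33·0.87 + 0.75·0.33·0.13 = 0.308937 + 0.062712 + 0.186615 + 0.032175 = 0.590439
Of this, 0.218790 comes from 0.186615 + 0.032175 (the stuck control-rod sensor=true cases).
So P(stuck control-rod sensor | scram, genuine neutron-flux excursion) = 0.218790/0.590439 ≈ 0.371.

Pr[stuck control-rod sensor | scram, genuine neutron-flux excursion] ≈ 0.371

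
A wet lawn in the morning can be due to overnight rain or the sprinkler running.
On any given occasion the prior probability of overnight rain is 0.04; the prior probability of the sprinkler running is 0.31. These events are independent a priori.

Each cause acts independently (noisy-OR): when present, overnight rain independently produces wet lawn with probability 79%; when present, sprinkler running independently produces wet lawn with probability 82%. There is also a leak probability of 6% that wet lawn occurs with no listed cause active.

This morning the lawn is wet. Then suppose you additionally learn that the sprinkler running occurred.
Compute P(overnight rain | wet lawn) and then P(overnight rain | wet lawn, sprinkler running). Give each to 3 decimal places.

P(overnight rain | wet lawn) ≈ 0.106; P(overnight rain | wet lawn, sprinkler running) ≈ 0.046

Under noisy-OR, P(wet lawn | causes) = 1 − (1−0.06)·∏(1−qᵢ) over the active causes.
P(wet lawn) = 0.06·0.96·0.69 + 0.8308·0.96·0.31 + 0.8026·0.04·0.69 + 0.964468·0.04·0.31 = 0.039744 + 0.247246 + 0.022152 + 0.011959 = 0.321101
Of this, 0.034111 comes from 0.022152 + 0.011959 (the overnight rain=true cases).
So P(overnight rain | wet lawn) = 0.034111/0.321101 ≈ 0.106.

Now condition on the additional information:
P(wet lawn | sprinkler running) = 0.8308·0.96 + 0.964468·0.04 = 0.797568 + 0.038579 = 0.836147
The overnight rain-present share is 0.964468·0.04 = 0.038579.
So P(overnight rain | wet lawn, sprinkler running) = 0.038579/0.836147 ≈ 0.046.
Conditioning on sprinkler running lowers the posterior on overnight rain: the classic explaining-away effect in a common-effect structure.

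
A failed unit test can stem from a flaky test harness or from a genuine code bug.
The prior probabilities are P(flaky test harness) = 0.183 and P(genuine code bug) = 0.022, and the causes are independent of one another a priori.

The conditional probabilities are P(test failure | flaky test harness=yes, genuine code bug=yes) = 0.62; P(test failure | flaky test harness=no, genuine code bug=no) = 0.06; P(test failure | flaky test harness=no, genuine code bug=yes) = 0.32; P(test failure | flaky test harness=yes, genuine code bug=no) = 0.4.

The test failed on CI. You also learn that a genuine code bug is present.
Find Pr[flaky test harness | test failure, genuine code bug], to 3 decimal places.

Pr[flaky test harness | test failure, genuine code bug] ≈ 0.303

P(test failure | genuine code bug) = 0.32×0.817 + 0.62×0.183 = 0.261440 + 0.113460 = 0.374900
The flaky test harness-present share is 0.62×0.183 = 0.113460.
Hence the posterior is 0.113460/0.374900 ≈ 0.303.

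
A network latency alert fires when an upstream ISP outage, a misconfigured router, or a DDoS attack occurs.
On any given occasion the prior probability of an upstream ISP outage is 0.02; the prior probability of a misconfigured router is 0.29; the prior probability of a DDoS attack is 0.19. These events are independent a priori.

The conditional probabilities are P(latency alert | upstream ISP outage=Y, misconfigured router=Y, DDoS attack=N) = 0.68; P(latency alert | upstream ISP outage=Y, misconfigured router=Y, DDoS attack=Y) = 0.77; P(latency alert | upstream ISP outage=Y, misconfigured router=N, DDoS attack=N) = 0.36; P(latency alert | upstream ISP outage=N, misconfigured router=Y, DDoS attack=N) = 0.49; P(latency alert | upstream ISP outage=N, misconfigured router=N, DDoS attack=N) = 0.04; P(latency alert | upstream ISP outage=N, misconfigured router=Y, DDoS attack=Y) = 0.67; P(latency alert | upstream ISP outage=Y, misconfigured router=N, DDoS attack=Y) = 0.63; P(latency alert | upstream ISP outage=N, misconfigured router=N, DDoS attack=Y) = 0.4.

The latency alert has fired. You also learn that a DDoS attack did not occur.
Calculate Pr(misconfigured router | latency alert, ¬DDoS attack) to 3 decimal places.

Numerator (weight on configurations with misconfigured router): 0.139258 + 0.003944 = 0.143202
Denominator P(latency alert | ¬DDoS attack): 0.04·0.98·0.71 + 0.49·0.98·0.29 + 0.36·0.02·0.71 + 0.68·0.02·0.29 = 0.176146
Posterior = 0.143202 / 0.176146 ≈ 0.813

Pr(misconfigured router | latency alert, ¬DDoS attack) ≈ 0.813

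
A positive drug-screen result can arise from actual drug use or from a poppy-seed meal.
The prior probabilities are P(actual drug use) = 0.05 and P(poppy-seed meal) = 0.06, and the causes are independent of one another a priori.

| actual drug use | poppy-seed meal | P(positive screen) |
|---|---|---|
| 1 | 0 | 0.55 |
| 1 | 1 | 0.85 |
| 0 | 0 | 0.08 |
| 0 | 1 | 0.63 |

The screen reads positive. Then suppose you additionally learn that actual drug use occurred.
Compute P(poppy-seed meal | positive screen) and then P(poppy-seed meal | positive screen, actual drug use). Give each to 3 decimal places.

Enumerate the 4 (actual drug use, poppy-seed meal) configurations and weight by the priors:
  P(positive screen) = 0.08×0.95×0.94 + 0.63×0.95×0.06 + 0.55×0.05×0.94 + 0.85×0.05×0.06
        = 0.071440 + 0.035910 + 0.025850 + 0.002550 = 0.135750
Keeping only the poppy-seed meal-present terms gives 0.038460, so
  P(poppy-seed meal | positive screen) = 0.038460 / 0.135750 ≈ 0.283

Now also conditioning on actual drug use=true:
Numerator (weight on configurations with poppy-seed meal): 0.85·0.06 = 0.051000
Normalizer over all consistent configurations: 0.55·0.94 + 0.85·0.06 = 0.568000
P(poppy-seed meal | positive screen, actual drug use) = 0.051000/0.568000 ≈ 0.090

P(poppy-seed meal | positive screen) ≈ 0.283; P(poppy-seed meal | positive screen, actual drug use) ≈ 0.090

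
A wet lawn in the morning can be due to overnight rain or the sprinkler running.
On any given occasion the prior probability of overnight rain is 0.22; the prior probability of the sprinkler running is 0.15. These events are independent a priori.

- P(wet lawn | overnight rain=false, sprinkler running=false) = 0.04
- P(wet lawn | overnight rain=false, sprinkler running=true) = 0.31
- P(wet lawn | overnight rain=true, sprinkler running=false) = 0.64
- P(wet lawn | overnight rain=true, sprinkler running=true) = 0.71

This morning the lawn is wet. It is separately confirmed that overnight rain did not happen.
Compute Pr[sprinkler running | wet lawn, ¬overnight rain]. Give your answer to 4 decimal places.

Enumerate both values of sprinkler running and weight by the priors:
  P(wet lawn | ¬overnight rain) = 0.04·0.85 + 0.31·0.15
        = 0.034000 + 0.046500 = 0.080500
Keeping only the sprinkler running-present terms gives 0.046500, so
  P(sprinkler running | wet lawn, ¬overnight rain) = 0.046500 / 0.080500 ≈ 0.5776

Pr[sprinkler running | wet lawn, ¬overnight rain] ≈ 0.5776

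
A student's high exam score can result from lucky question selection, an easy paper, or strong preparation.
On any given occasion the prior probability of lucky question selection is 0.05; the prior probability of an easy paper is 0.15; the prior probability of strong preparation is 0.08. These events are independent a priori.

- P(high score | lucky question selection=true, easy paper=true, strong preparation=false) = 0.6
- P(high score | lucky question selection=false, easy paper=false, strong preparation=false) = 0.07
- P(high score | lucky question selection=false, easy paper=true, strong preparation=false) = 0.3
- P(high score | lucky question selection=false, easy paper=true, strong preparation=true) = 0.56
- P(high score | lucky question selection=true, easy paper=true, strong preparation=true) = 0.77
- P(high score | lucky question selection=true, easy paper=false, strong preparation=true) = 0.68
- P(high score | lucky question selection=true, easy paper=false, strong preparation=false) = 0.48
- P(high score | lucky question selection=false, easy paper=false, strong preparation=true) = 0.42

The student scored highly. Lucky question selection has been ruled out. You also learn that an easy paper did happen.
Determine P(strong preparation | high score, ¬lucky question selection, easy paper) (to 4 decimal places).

Enumerate both values of strong preparation and weight by the priors:
  P(high score | ¬lucky question selection, easy paper) = 0.3*0.92 + 0.56*0.08
        = 0.276000 + 0.044800 = 0.320800
Configurations with strong preparation contribute 0.044800, so
  P(strong preparation | high score, ¬lucky question selection, easy paper) = 0.044800 / 0.320800 ≈ 0.1397

P(strong preparation | high score, ¬lucky question selection, easy paper) ≈ 0.1397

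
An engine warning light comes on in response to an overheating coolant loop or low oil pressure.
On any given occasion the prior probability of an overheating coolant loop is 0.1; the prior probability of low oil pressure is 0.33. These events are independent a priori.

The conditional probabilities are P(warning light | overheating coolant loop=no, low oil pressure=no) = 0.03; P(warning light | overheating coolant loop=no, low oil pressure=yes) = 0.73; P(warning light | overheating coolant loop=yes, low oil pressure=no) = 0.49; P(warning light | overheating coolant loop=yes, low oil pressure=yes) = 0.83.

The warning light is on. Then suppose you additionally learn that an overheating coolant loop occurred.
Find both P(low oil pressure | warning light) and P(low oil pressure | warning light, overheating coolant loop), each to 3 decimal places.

P(warning light) = 0.03*0.9*0.67 + 0.73*0.9*0.33 + 0.49*0.1*0.67 + 0.83*0.1*0.33 = 0.018090 + 0.216810 + 0.032830 + 0.027390 = 0.295120
Of this, 0.244200 comes from 0.216810 + 0.027390 (the low oil pressure=true cases).
So P(low oil pressure | warning light) = 0.244200/0.295120 ≈ 0.827.

Now condition on the additional information:
P(warning light | overheating coolant loop) = 0.49·0.67 + 0.83·0.33 = 0.328300 + 0.273900 = 0.602200
Of this, 0.273900 comes from 0.83·0.33 (the low oil pressure=true cases).
P(low oil pressure | warning light, overheating coolant loop) = 0.273900 / 0.602200 ≈ 0.455
Conditioning on overheating coolant loop lowers the posterior on low oil pressure: the classic explaining-away effect in a common-effect structure.

P(low oil pressure | warning light) ≈ 0.827; P(low oil pressure | warning light, overheating coolant loop) ≈ 0.455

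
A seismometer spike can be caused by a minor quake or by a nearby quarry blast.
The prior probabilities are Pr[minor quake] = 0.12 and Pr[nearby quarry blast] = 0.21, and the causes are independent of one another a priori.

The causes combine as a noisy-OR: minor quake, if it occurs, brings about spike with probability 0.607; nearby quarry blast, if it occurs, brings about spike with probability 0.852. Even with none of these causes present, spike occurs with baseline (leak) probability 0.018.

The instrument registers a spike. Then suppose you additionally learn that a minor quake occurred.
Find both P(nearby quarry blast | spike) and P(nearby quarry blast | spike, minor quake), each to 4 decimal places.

Under noisy-OR, P(spike | causes) = 1 − (1−0.018)·∏(1−qᵢ) over the active causes.
Sum P(spike|·) weighted by the priors over the 4 (minor quake, nearby quarry blast) configurations:
  P(spike) = 0.018*0.88*0.79 + 0.854664*0.88*0.21 + 0.614074*0.12*0.79 + 0.942883*0.12*0.21
        = 0.012514 + 0.157942 + 0.058214 + 0.023761 = 0.252431
Keeping only the nearby quarry blast-present terms gives 0.181703, so
  P(nearby quarry blast | spike) = 0.181703 / 0.252431 ≈ 0.7198

Now condition on the additional information:
P(spike | minor quake) = 0.614074×0.79 + 0.942883×0.21 = 0.485118 + 0.198005 = 0.683123
Restricting to configurations with nearby quarry blast present: 0.942883×0.21 = 0.198005.
So P(nearby quarry blast | spike, minor quake) = 0.198005/0.683123 ≈ 0.2899.

P(nearby quarry blast | spike) ≈ 0.7198; P(nearby quarry blast | spike, minor quake) ≈ 0.2899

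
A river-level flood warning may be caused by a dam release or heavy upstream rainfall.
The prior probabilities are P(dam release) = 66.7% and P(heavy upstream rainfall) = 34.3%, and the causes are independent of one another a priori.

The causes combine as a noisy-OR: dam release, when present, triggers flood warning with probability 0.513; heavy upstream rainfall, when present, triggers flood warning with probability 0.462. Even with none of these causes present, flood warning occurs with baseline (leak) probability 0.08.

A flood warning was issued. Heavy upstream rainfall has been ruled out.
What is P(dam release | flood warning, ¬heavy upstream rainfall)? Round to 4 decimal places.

Under noisy-OR, P(flood warning | causes) = 1 − (1−0.08)·∏(1−qᵢ) over the active causes.
By total probability over both values of dam release:
  P(flood warning | ¬heavy upstream rainfall) = 0.08×0.333 + 0.55196×0.667
        = 0.026640 + 0.368157 = 0.394797
The terms with dam release present sum to 0.368157, so
  P(dam release | flood warning, ¬heavy upstream rainfall) = 0.368157 / 0.394797 ≈ 0.9325

P(dam release | flood warning, ¬heavy upstream rainfall) ≈ 0.9325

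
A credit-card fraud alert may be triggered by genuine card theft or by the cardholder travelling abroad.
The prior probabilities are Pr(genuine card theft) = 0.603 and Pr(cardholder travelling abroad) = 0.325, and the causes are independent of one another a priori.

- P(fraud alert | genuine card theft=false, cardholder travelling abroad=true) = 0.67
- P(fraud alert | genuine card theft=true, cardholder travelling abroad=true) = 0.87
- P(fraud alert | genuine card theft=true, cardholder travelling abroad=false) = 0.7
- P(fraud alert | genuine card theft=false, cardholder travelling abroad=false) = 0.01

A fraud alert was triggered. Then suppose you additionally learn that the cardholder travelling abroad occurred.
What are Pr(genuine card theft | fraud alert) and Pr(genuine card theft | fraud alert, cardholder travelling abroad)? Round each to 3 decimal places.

Pr(genuine card theft | fraud alert) ≈ 0.836; Pr(genuine card theft | fraud alert, cardholder travelling abroad) ≈ 0.664

By total probability over the 4 (genuine card theft, cardholder travelling abroad) configurations:
  P(fraud alert) = 0.01×0.397×0.675 + 0.67×0.397×0.325 + 0.7×0.603×0.675 + 0.87×0.603×0.325
        = 0.002680 + 0.086447 + 0.284917 + 0.170498 = 0.544542
The terms with genuine card theft present sum to 0.455415, so
  P(genuine card theft | fraud alert) = 0.455415 / 0.544542 ≈ 0.836

With the extra evidence:
P(fraud alert | cardholder travelling abroad) = 0.67·0.397 + 0.87·0.603 = 0.265990 + 0.524610 = 0.790600
The genuine card theft-present share is 0.87·0.603 = 0.524610.
So P(genuine card theft | fraud alert, cardholder travelling abroad) = 0.524610/0.790600 ≈ 0.664.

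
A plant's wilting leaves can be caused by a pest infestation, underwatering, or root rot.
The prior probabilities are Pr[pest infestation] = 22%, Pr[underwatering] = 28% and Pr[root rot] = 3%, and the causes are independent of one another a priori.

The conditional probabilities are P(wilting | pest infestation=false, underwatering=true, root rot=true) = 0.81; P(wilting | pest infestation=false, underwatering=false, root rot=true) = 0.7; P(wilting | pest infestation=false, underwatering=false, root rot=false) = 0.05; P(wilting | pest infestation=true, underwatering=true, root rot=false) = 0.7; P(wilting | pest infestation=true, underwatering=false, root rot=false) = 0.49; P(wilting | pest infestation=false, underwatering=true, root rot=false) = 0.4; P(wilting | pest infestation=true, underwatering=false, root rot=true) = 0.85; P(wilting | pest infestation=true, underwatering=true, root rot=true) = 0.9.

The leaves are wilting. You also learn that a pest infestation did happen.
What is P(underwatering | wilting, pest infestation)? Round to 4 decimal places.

P(underwatering | wilting, pest infestation) ≈ 0.3541

P(wilting | pest infestation) = 0.49*0.72*0.97 + 0.85*0.72*0.03 + 0.7*0.28*0.97 + 0.9*0.28*0.03 = 0.342216 + 0.018360 + 0.190120 + 0.007560 = 0.558256
The underwatering-present share is 0.190120 + 0.007560 = 0.197680.
Hence the posterior is 0.197680/0.558256 ≈ 0.3541.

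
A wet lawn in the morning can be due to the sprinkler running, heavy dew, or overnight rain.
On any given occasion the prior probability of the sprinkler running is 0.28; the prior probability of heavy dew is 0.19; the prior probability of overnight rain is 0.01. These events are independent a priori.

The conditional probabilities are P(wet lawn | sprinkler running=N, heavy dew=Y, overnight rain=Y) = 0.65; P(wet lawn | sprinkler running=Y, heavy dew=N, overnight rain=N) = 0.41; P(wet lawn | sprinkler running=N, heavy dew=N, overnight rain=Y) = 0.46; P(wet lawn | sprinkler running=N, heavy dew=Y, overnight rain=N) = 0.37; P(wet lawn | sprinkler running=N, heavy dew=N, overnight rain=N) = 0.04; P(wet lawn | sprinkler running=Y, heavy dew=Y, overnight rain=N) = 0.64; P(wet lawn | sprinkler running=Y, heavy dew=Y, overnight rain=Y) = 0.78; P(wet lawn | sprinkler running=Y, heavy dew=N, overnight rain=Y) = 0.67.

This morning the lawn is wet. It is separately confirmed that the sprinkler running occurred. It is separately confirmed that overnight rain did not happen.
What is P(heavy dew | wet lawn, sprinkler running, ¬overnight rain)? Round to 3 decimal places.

Sum P(wet lawn|·) weighted by the priors over both values of heavy dew:
  P(wet lawn | sprinkler running, ¬overnight rain) = 0.41×0.81 + 0.64×0.19
        = 0.332100 + 0.121600 = 0.453700
Keeping only the heavy dew-present terms gives 0.121600, so
  P(heavy dew | wet lawn, sprinkler running, ¬overnight rain) = 0.121600 / 0.453700 ≈ 0.268

P(heavy dew | wet lawn, sprinkler running, ¬overnight rain) ≈ 0.268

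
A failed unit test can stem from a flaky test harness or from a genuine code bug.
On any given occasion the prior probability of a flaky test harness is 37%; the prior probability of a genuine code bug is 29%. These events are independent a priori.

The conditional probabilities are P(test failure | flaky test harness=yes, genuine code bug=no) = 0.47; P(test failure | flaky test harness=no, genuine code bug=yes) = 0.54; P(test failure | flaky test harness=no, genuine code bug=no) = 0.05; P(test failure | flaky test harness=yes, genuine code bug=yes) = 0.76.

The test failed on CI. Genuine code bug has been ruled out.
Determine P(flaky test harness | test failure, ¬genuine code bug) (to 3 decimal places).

P(test failure | ¬genuine code bug) = 0.05*0.63 + 0.47*0.37 = 0.031500 + 0.173900 = 0.205400
Restricting to configurations with flaky test harness present: 0.47*0.37 = 0.173900.
Hence the posterior is 0.173900/0.205400 ≈ 0.847.

P(flaky test harness | test failure, ¬genuine code bug) ≈ 0.847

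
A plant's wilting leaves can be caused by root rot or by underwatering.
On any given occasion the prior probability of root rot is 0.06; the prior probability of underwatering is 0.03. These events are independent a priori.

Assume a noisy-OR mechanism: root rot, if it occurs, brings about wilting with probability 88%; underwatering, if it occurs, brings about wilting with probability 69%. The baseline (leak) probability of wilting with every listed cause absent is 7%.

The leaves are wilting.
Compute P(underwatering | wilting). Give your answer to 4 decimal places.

Under noisy-OR, P(wilting | causes) = 1 − (1−0.07)·∏(1−qᵢ) over the active causes.
By total probability over the 4 (root rot, underwatering) configurations:
  P(wilting) = 0.07*0.94*0.97 + 0.7117*0.94*0.03 + 0.8884*0.06*0.97 + 0.965404*0.06*0.03
        = 0.063826 + 0.020070 + 0.051705 + 0.001738 = 0.137339
Keeping only the underwatering-present terms gives 0.021808, so
  P(underwatering | wilting) = 0.021808 / 0.137339 ≈ 0.1588

P(underwatering | wilting) ≈ 0.1588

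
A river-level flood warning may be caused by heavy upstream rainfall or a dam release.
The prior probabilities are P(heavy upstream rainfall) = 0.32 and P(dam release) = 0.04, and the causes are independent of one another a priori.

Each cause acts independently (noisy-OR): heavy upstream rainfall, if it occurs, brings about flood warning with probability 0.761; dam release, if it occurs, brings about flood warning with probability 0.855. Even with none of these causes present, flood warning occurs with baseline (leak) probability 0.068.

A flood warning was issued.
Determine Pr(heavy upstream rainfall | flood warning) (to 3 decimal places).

Pr(heavy upstream rainfall | flood warning) ≈ 0.787

Under noisy-OR, P(flood warning | causes) = 1 − (1−0.068)·∏(1−qᵢ) over the active causes.
Enumerate the 4 (heavy upstream rainfall, dam release) configurations and weight by the priors:
  P(flood warning) = 0.068·0.68·0.96 + 0.86486·0.68·0.04 + 0.777252·0.32·0.96 + 0.967702·0.32·0.04
        = 0.044390 + 0.023524 + 0.238772 + 0.012387 = 0.319073
Configurations with heavy upstream rainfall contribute 0.251159, so
  P(heavy upstream rainfall | flood warning) = 0.251159 / 0.319073 ≈ 0.787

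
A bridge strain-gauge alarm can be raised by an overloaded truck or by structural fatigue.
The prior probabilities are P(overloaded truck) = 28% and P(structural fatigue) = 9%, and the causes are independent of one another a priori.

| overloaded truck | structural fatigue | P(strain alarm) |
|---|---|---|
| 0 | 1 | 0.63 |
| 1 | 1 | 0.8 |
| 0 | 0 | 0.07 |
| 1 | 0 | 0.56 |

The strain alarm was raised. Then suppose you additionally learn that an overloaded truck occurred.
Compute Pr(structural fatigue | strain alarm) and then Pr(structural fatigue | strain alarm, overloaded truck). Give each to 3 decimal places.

Pr(structural fatigue | strain alarm) ≈ 0.244; Pr(structural fatigue | strain alarm, overloaded truck) ≈ 0.124

P(strain alarm) = 0.07·0.72·0.91 + 0.63·0.72·0.09 + 0.56·0.28·0.91 + 0.8·0.28·0.09 = 0.045864 + 0.040824 + 0.142688 + 0.020160 = 0.249536
The structural fatigue-present share is 0.040824 + 0.020160 = 0.060984.
So P(structural fatigue | strain alarm) = 0.060984/0.249536 ≈ 0.244.

Now condition on the additional information:
P(strain alarm | overloaded truck) = 0.56×0.91 + 0.8×0.09 = 0.509600 + 0.072000 = 0.581600
Of this, 0.072000 comes from 0.8×0.09 (the structural fatigue=true cases).
So P(structural fatigue | strain alarm, overloaded truck) = 0.072000/0.581600 ≈ 0.124.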